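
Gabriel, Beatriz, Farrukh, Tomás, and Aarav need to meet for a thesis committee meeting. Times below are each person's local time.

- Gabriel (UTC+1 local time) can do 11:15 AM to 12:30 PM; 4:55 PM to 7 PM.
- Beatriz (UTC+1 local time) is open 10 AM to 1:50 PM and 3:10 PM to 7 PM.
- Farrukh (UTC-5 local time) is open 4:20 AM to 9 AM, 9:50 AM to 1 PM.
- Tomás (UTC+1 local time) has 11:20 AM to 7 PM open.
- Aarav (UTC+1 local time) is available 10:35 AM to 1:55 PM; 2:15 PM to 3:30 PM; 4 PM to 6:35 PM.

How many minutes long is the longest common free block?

100

Gabriel in UTC: 10:15-11:30, 15:55-18:00 (subtract 1h to convert from UTC+1).
Beatriz in UTC: 09:00-12:50, 14:10-18:00 (subtract 1h to convert from UTC+1).
Farrukh in UTC: 09:20-14:00, 14:50-18:00 (add 5h to convert from UTC-5).
Tomás in UTC: 10:20-18:00 (subtract 1h to convert from UTC+1).
Aarav in UTC: 09:35-12:55, 13:15-14:30, 15:00-17:35 (subtract 1h to convert from UTC+1).
Gabriel ∩ Beatriz: 10:15-11:30, 15:55-18:00.
Gabriel ∩ Beatriz ∩ Farrukh: 10:15-11:30, 15:55-18:00.
Gabriel ∩ Beatriz ∩ Farrukh ∩ Tomás: 10:20-11:30, 15:55-18:00.
Gabriel ∩ Beatriz ∩ Farrukh ∩ Tomás ∩ Aarav: 10:20-11:30, 15:55-17:35.
The longest is 15:55-17:35 at 100 minutes.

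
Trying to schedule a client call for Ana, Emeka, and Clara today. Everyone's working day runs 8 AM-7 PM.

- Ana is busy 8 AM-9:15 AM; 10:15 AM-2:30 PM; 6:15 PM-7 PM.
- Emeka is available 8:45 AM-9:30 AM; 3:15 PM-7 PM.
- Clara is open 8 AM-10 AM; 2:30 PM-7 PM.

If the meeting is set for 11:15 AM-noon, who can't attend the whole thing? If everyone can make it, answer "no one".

Ana, Clara, Emeka

Ana free: 09:15-10:15, 14:30-18:15 (invert busy blocks within the working day).
Emeka free: 08:45-09:30, 15:15-19:00.
Clara free: 08:00-10:00, 14:30-19:00.
Ana: not fully free for 11:15-12:00. Emeka: not fully free for 11:15-12:00. Clara: not fully free for 11:15-12:00.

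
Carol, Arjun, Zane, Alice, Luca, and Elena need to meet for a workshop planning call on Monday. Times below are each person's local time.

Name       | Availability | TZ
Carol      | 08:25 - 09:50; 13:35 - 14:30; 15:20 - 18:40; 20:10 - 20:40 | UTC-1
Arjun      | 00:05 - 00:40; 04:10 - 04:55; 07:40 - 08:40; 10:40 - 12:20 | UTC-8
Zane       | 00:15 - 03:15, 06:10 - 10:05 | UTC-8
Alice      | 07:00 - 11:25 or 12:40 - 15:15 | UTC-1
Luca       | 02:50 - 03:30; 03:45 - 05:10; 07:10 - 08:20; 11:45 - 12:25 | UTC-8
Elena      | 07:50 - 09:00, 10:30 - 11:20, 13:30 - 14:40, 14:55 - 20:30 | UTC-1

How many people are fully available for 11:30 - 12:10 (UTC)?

Carol in UTC: 09:25-10:50, 14:35-15:30, 16:20-19:40, 21:10-21:40 (add 1h to convert from UTC-1).
Arjun in UTC: 08:05-08:40, 12:10-12:55, 15:40-16:40, 18:40-20:20 (add 8h to convert from UTC-8).
Zane in UTC: 08:15-11:15, 14:10-18:05 (add 8h to convert from UTC-8).
Alice in UTC: 08:00-12:25, 13:40-16:15 (add 1h to convert from UTC-1).
Luca in UTC: 10:50-11:30, 11:45-13:10, 15:10-16:20, 19:45-20:25 (add 8h to convert from UTC-8).
Elena in UTC: 08:50-10:00, 11:30-12:20, 14:30-15:40, 15:55-21:30 (add 1h to convert from UTC-1).
Alice and Elena can make the full 11:30-12:10 slot — that's 2.

2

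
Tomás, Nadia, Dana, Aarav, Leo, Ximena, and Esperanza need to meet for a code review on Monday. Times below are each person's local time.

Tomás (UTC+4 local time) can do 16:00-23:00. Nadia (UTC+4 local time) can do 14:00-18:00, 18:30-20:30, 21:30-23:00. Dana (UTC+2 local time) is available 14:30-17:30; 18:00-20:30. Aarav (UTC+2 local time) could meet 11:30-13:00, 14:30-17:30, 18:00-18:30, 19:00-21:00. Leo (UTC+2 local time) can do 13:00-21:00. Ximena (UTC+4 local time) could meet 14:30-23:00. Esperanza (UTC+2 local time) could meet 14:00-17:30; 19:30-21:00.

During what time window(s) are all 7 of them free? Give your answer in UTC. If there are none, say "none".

Tomás in UTC: 12:00-19:00 (subtract 4h to convert from UTC+4).
Nadia in UTC: 10:00-14:00, 14:30-16:30, 17:30-19:00 (subtract 4h to convert from UTC+4).
Dana in UTC: 12:30-15:30, 16:00-18:30 (subtract 2h to convert from UTC+2).
Aarav in UTC: 09:30-11:00, 12:30-15:30, 16:00-16:30, 17:00-19:00 (subtract 2h to convert from UTC+2).
Leo in UTC: 11:00-19:00 (subtract 2h to convert from UTC+2).
Ximena in UTC: 10:30-19:00 (subtract 4h to convert from UTC+4).
Esperanza in UTC: 12:00-15:30, 17:30-19:00 (subtract 2h to convert from UTC+2).
Tomás ∩ Nadia: 12:00-14:00, 14:30-16:30, 17:30-19:00.
Tomás ∩ Nadia ∩ Dana: 12:30-14:00, 14:30-15:30, 16:00-16:30, 17:30-18:30.
Tomás ∩ Nadia ∩ Dana ∩ Aarav: 12:30-14:00, 14:30-15:30, 16:00-16:30, 17:30-18:30.
Tomás ∩ Nadia ∩ Dana ∩ Aarav ∩ Leo: 12:30-14:00, 14:30-15:30, 16:00-16:30, 17:30-18:30.
Tomás ∩ Nadia ∩ Dana ∩ Aarav ∩ Leo ∩ Ximena: 12:30-14:00, 14:30-15:30, 16:00-16:30, 17:30-18:30.
Tomás ∩ Nadia ∩ Dana ∩ Aarav ∩ Leo ∩ Ximena ∩ Esperanza: 12:30-14:00, 14:30-15:30, 17:30-18:30.

12:30-14:00, 14:30-15:30, 17:30-18:30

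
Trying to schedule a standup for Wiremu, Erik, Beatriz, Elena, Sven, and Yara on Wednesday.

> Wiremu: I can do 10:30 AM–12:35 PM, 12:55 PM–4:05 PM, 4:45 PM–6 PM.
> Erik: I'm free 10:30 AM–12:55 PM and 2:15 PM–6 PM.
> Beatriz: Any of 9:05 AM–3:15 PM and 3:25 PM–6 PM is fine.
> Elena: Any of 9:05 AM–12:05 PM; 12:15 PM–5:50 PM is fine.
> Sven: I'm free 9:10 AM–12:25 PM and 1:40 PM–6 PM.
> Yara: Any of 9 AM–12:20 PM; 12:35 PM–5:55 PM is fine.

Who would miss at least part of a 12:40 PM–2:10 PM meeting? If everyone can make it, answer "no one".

Erik, Sven, Wiremu

Wiremu: not fully free for 12:40-14:10. Erik: not fully free for 12:40-14:10. Beatriz: free for 12:40-14:10. Elena: free for 12:40-14:10. Sven: not fully free for 12:40-14:10. Yara: free for 12:40-14:10.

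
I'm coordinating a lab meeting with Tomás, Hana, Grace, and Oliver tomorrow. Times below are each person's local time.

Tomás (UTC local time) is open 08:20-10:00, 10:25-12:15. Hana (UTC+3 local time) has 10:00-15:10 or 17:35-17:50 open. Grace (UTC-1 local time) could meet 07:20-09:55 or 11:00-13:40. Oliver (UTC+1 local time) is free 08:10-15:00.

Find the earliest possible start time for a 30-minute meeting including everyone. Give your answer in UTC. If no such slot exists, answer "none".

Tomás in UTC: 08:20-10:00, 10:25-12:15.
Hana in UTC: 07:00-12:10, 14:35-14:50 (subtract 3h to convert from UTC+3).
Grace in UTC: 08:20-10:55, 12:00-14:40 (add 1h to convert from UTC-1).
Oliver in UTC: 07:10-14:00 (subtract 1h to convert from UTC+1).
Tomás ∩ Hana: 08:20-10:00, 10:25-12:10.
Tomás ∩ Hana ∩ Grace: 08:20-10:00, 10:25-10:55, 12:00-12:10.
Tomás ∩ Hana ∩ Grace ∩ Oliver: 08:20-10:00, 10:25-10:55, 12:00-12:10.
The first common window of at least 30 minutes is 08:20-10:00, so the earliest start is 08:20.

08:20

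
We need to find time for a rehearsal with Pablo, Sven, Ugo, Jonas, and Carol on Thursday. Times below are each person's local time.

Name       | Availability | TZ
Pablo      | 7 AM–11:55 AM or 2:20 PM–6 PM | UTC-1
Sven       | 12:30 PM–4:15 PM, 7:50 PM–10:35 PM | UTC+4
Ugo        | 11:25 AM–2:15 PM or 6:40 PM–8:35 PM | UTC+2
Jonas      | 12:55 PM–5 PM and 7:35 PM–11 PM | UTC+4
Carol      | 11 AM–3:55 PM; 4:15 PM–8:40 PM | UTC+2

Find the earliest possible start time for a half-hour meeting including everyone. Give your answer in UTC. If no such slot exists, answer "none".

09:25

Pablo in UTC: 08:00-12:55, 15:20-19:00 (add 1h to convert from UTC-1).
Sven in UTC: 08:30-12:15, 15:50-18:35 (subtract 4h to convert from UTC+4).
Ugo in UTC: 09:25-12:15, 16:40-18:35 (subtract 2h to convert from UTC+2).
Jonas in UTC: 08:55-13:00, 15:35-19:00 (subtract 4h to convert from UTC+4).
Carol in UTC: 09:00-13:55, 14:15-18:40 (subtract 2h to convert from UTC+2).
Pablo ∩ Sven: 08:30-12:15, 15:50-18:35.
Pablo ∩ Sven ∩ Ugo: 09:25-12:15, 16:40-18:35.
Pablo ∩ Sven ∩ Ugo ∩ Jonas: 09:25-12:15, 16:40-18:35.
Pablo ∩ Sven ∩ Ugo ∩ Jonas ∩ Carol: 09:25-12:15, 16:40-18:35.
The first common window of at least 30 minutes is 09:25-12:15, so the earliest start is 09:25.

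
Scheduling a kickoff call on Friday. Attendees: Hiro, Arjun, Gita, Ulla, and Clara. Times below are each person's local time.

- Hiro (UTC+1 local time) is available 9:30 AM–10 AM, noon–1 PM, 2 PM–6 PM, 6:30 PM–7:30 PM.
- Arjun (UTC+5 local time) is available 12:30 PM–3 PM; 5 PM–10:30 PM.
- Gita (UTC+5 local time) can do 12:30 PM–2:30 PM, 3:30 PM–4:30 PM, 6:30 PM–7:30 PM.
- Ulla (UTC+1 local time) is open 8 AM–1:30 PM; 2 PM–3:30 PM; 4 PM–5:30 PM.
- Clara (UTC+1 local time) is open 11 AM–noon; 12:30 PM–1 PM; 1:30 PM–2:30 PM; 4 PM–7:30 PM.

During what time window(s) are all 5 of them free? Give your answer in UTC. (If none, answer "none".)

Hiro in UTC: 08:30-09:00, 11:00-12:00, 13:00-17:00, 17:30-18:30 (subtract 1h to convert from UTC+1).
Arjun in UTC: 07:30-10:00, 12:00-17:30 (subtract 5h to convert from UTC+5).
Gita in UTC: 07:30-09:30, 10:30-11:30, 13:30-14:30 (subtract 5h to convert from UTC+5).
Ulla in UTC: 07:00-12:30, 13:00-14:30, 15:00-16:30 (subtract 1h to convert from UTC+1).
Clara in UTC: 10:00-11:00, 11:30-12:00, 12:30-13:30, 15:00-18:30 (subtract 1h to convert from UTC+1).
Hiro ∩ Arjun: 08:30-09:00, 13:00-17:00.
Hiro ∩ Arjun ∩ Gita: 08:30-09:00, 13:30-14:30.
Hiro ∩ Arjun ∩ Gita ∩ Ulla: 08:30-09:00, 13:30-14:30.
Hiro ∩ Arjun ∩ Gita ∩ Ulla ∩ Clara: ∅.
There is no time when everyone is free.

none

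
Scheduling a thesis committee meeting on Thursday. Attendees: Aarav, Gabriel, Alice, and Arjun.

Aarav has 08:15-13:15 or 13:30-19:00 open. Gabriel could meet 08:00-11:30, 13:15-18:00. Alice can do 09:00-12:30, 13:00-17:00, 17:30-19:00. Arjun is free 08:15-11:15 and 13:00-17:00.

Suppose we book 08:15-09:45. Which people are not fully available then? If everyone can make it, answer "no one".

Alice

Aarav: free for 08:15-09:45. Gabriel: free for 08:15-09:45. Alice: not fully free for 08:15-09:45. Arjun: free for 08:15-09:45.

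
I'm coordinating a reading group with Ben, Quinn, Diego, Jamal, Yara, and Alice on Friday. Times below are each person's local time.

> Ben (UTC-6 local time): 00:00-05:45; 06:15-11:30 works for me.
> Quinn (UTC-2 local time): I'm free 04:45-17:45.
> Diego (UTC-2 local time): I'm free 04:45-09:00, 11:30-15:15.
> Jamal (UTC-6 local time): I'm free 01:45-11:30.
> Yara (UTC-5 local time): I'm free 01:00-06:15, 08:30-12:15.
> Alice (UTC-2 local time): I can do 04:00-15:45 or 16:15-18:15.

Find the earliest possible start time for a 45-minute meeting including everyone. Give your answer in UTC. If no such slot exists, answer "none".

Ben in UTC: 06:00-11:45, 12:15-17:30 (add 6h to convert from UTC-6).
Quinn in UTC: 06:45-19:45 (add 2h to convert from UTC-2).
Diego in UTC: 06:45-11:00, 13:30-17:15 (add 2h to convert from UTC-2).
Jamal in UTC: 07:45-17:30 (add 6h to convert from UTC-6).
Yara in UTC: 06:00-11:15, 13:30-17:15 (add 5h to convert from UTC-5).
Alice in UTC: 06:00-17:45, 18:15-20:15 (add 2h to convert from UTC-2).
Ben ∩ Quinn: 06:45-11:45, 12:15-17:30.
Ben ∩ Quinn ∩ Diego: 06:45-11:00, 13:30-17:15.
Ben ∩ Quinn ∩ Diego ∩ Jamal: 07:45-11:00, 13:30-17:15.
Ben ∩ Quinn ∩ Diego ∩ Jamal ∩ Yara: 07:45-11:00, 13:30-17:15.
Ben ∩ Quinn ∩ Diego ∩ Jamal ∩ Yara ∩ Alice: 07:45-11:00, 13:30-17:15.
So the common availability across everyone is 07:45-11:00, 13:30-17:15.
The first common window of at least 45 minutes is 07:45-11:00, so the earliest start is 07:45.

07:45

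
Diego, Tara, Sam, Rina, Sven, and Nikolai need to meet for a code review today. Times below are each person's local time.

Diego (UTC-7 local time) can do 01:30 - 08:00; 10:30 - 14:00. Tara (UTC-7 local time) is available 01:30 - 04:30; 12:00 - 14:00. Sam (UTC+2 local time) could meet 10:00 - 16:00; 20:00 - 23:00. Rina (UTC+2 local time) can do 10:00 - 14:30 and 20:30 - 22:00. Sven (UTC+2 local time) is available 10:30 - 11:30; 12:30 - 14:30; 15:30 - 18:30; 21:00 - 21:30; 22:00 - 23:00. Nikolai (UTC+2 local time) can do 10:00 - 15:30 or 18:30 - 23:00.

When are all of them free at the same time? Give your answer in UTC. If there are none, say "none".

08:30-09:30, 10:30-11:30, 19:00-19:30

Diego in UTC: 08:30-15:00, 17:30-21:00 (add 7h to convert from UTC-7).
Tara in UTC: 08:30-11:30, 19:00-21:00 (add 7h to convert from UTC-7).
Sam in UTC: 08:00-14:00, 18:00-21:00 (subtract 2h to convert from UTC+2).
Rina in UTC: 08:00-12:30, 18:30-20:00 (subtract 2h to convert from UTC+2).
Sven in UTC: 08:30-09:30, 10:30-12:30, 13:30-16:30, 19:00-19:30, 20:00-21:00 (subtract 2h to convert from UTC+2).
Nikolai in UTC: 08:00-13:30, 16:30-21:00 (subtract 2h to convert from UTC+2).
Diego ∩ Tara: 08:30-11:30, 19:00-21:00.
Diego ∩ Tara ∩ Sam: 08:30-11:30, 19:00-21:00.
Diego ∩ Tara ∩ Sam ∩ Rina: 08:30-11:30, 19:00-20:00.
Diego ∩ Tara ∩ Sam ∩ Rina ∩ Sven: 08:30-09:30, 10:30-11:30, 19:00-19:30.
Diego ∩ Tara ∩ Sam ∩ Rina ∩ Sven ∩ Nikolai: 08:30-09:30, 10:30-11:30, 19:00-19:30.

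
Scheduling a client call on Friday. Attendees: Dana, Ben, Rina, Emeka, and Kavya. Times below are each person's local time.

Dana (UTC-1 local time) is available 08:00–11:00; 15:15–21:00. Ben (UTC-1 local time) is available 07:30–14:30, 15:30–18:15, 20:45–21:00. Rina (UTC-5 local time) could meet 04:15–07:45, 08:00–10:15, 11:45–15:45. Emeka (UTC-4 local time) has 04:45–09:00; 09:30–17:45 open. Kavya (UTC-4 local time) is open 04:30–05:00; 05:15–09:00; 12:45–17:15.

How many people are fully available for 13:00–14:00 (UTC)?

Dana in UTC: 09:00-12:00, 16:15-22:00 (add 1h to convert from UTC-1).
Ben in UTC: 08:30-15:30, 16:30-19:15, 21:45-22:00 (add 1h to convert from UTC-1).
Rina in UTC: 09:15-12:45, 13:00-15:15, 16:45-20:45 (add 5h to convert from UTC-5).
Emeka in UTC: 08:45-13:00, 13:30-21:45 (add 4h to convert from UTC-4).
Kavya in UTC: 08:30-09:00, 09:15-13:00, 16:45-21:15 (add 4h to convert from UTC-4).
Ben and Rina can make the full 13:00-14:00 slot — that's 2.

2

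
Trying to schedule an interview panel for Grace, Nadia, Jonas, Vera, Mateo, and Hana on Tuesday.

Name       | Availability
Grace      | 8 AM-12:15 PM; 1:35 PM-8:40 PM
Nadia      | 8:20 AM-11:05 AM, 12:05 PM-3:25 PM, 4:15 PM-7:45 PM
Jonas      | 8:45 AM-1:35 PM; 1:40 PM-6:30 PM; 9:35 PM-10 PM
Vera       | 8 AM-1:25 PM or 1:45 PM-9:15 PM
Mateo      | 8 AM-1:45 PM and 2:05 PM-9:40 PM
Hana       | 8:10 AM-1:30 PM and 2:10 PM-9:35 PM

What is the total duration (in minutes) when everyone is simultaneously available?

Grace ∩ Nadia: 08:20-11:05, 12:05-12:15, 13:35-15:25, 16:15-19:45.
Grace ∩ Nadia ∩ Jonas: 08:45-11:05, 12:05-12:15, 13:40-15:25, 16:15-18:30.
Grace ∩ Nadia ∩ Jonas ∩ Vera: 08:45-11:05, 12:05-12:15, 13:45-15:25, 16:15-18:30.
Grace ∩ Nadia ∩ Jonas ∩ Vera ∩ Mateo: 08:45-11:05, 12:05-12:15, 14:05-15:25, 16:15-18:30.
Grace ∩ Nadia ∩ Jonas ∩ Vera ∩ Mateo ∩ Hana: 08:45-11:05, 12:05-12:15, 14:10-15:25, 16:15-18:30.
Summing the common windows: 140 + 10 + 75 + 135 = 360 minutes.

360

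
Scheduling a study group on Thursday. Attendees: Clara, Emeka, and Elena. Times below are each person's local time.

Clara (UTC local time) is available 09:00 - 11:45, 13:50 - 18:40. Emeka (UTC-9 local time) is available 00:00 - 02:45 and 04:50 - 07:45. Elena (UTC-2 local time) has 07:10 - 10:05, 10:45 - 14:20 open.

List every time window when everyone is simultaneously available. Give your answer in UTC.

Clara in UTC: 09:00-11:45, 13:50-18:40.
Emeka in UTC: 09:00-11:45, 13:50-16:45 (add 9h to convert from UTC-9).
Elena in UTC: 09:10-12:05, 12:45-16:20 (add 2h to convert from UTC-2).
Clara ∩ Emeka: 09:00-11:45, 13:50-16:45.
Clara ∩ Emeka ∩ Elena: 09:10-11:45, 13:50-16:20.
So the common availability across everyone is 09:10-11:45, 13:50-16:20.

09:10-11:45, 13:50-16:20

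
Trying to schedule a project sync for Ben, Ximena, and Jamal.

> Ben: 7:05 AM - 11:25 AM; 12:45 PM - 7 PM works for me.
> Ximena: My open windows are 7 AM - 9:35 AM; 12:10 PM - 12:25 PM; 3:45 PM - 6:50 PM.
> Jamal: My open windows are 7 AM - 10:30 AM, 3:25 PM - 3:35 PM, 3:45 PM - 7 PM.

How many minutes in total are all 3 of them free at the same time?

335

Ben ∩ Ximena: 07:05-09:35, 15:45-18:50.
Ben ∩ Ximena ∩ Jamal: 07:05-09:35, 15:45-18:50.
Those are the intersection windows.
Summing the common windows: 150 + 185 = 335 minutes.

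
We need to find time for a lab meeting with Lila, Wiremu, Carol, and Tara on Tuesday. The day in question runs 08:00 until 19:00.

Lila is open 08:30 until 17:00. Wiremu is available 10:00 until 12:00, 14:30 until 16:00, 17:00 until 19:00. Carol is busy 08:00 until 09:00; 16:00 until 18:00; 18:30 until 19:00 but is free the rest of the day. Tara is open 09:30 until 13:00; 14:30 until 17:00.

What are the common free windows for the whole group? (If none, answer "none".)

10:00-12:00, 14:30-16:00

Lila free: 08:30-17:00.
Wiremu free: 10:00-12:00, 14:30-16:00, 17:00-19:00.
Carol free: 09:00-16:00, 18:00-18:30 (invert busy blocks within the working day).
Tara free: 09:30-13:00, 14:30-17:00.
Lila ∩ Wiremu: 10:00-12:00, 14:30-16:00.
Lila ∩ Wiremu ∩ Carol: 10:00-12:00, 14:30-16:00.
Lila ∩ Wiremu ∩ Carol ∩ Tara: 10:00-12:00, 14:30-16:00.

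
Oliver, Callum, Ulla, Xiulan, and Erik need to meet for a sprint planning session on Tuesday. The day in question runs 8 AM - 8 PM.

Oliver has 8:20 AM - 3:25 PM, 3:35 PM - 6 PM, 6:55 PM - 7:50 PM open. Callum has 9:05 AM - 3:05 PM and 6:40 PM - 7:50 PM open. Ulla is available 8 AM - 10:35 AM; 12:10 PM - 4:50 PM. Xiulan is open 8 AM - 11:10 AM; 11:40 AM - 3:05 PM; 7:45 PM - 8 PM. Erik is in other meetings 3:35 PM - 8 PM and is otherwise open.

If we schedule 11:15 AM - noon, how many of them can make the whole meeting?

Oliver free: 08:20-15:25, 15:35-18:00, 18:55-19:50.
Callum free: 09:05-15:05, 18:40-19:50.
Ulla free: 08:00-10:35, 12:10-16:50.
Xiulan free: 08:00-11:10, 11:40-15:05, 19:45-20:00.
Erik free: 08:00-15:35 (invert busy blocks within the working day).
Oliver, Callum, and Erik can make the full 11:15-12:00 slot — that's 3.

3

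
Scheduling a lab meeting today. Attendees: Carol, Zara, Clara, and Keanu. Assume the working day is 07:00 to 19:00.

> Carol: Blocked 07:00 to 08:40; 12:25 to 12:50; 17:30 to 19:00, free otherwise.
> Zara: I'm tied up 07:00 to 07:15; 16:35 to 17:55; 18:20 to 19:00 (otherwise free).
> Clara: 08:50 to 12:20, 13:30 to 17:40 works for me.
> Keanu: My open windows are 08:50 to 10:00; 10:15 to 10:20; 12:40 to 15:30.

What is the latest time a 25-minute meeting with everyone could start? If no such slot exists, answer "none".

Carol free: 08:40-12:25, 12:50-17:30 (invert busy blocks within the working day).
Zara free: 07:15-16:35, 17:55-18:20 (invert busy blocks within the working day).
Clara free: 08:50-12:20, 13:30-17:40.
Keanu free: 08:50-10:00, 10:15-10:20, 12:40-15:30.
Carol ∩ Zara: 08:40-12:25, 12:50-16:35.
Carol ∩ Zara ∩ Clara: 08:50-12:20, 13:30-16:35.
Carol ∩ Zara ∩ Clara ∩ Keanu: 08:50-10:00, 10:15-10:20, 13:30-15:30.
The last common window of at least 25 minutes is 13:30-15:30; a 25-minute meeting can start as late as 15:05 and still end by 15:30.

15:05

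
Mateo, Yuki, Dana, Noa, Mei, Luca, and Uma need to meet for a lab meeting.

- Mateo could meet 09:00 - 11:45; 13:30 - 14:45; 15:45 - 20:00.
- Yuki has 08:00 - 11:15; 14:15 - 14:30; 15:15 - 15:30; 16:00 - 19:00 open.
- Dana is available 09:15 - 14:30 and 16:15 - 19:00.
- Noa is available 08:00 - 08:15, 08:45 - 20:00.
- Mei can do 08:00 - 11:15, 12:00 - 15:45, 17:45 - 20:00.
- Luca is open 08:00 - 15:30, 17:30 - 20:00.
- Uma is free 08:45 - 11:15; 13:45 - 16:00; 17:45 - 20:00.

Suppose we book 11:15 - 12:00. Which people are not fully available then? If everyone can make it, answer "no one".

Mateo, Mei, Uma, Yuki

Mateo: not fully free for 11:15-12:00. Yuki: not fully free for 11:15-12:00. Dana: free for 11:15-12:00. Noa: free for 11:15-12:00. Mei: not fully free for 11:15-12:00. Luca: free for 11:15-12:00. Uma: not fully free for 11:15-12:00.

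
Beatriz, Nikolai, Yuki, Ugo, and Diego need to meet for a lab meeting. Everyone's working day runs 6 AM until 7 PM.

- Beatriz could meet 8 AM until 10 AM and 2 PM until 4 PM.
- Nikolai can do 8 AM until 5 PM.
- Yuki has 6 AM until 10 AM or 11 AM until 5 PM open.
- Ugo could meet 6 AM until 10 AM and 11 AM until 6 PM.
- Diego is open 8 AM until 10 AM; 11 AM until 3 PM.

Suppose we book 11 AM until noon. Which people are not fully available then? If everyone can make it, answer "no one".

Beatriz

Beatriz: not fully free for 11:00-12:00. Nikolai: free for 11:00-12:00. Yuki: free for 11:00-12:00. Ugo: free for 11:00-12:00. Diego: free for 11:00-12:00.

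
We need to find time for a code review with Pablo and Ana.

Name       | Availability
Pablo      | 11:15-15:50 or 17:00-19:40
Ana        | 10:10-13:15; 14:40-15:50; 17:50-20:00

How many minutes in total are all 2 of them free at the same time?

300

Pablo ∩ Ana: 11:15-13:15, 14:40-15:50, 17:50-19:40.
Those are the intersection windows.
Summing the common windows: 120 + 70 + 110 = 300 minutes.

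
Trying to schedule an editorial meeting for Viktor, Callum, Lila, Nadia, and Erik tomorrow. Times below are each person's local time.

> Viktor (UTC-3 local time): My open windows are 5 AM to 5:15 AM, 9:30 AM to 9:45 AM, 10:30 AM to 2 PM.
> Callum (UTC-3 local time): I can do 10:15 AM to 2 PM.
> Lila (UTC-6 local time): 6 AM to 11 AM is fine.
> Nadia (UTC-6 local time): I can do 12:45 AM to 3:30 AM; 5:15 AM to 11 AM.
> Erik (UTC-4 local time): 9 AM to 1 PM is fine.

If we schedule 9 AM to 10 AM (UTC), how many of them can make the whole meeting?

0

Viktor in UTC: 08:00-08:15, 12:30-12:45, 13:30-17:00 (add 3h to convert from UTC-3).
Callum in UTC: 13:15-17:00 (add 3h to convert from UTC-3).
Lila in UTC: 12:00-17:00 (add 6h to convert from UTC-6).
Nadia in UTC: 06:45-09:30, 11:15-17:00 (add 6h to convert from UTC-6).
Erik in UTC: 13:00-17:00 (add 4h to convert from UTC-4).
nobody can make the full 09:00-10:00 slot — that's 0.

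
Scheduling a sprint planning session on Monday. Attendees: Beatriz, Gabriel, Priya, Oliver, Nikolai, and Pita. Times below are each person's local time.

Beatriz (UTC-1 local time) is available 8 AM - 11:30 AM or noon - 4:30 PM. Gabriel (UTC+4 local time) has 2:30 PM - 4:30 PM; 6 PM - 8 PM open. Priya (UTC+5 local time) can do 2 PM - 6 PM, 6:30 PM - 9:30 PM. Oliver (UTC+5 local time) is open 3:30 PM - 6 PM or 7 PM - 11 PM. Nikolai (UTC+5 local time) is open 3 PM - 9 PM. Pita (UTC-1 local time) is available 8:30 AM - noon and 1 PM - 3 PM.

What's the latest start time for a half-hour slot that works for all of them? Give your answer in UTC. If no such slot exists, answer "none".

Beatriz in UTC: 09:00-12:30, 13:00-17:30 (add 1h to convert from UTC-1).
Gabriel in UTC: 10:30-12:30, 14:00-16:00 (subtract 4h to convert from UTC+4).
Priya in UTC: 09:00-13:00, 13:30-16:30 (subtract 5h to convert from UTC+5).
Oliver in UTC: 10:30-13:00, 14:00-18:00 (subtract 5h to convert from UTC+5).
Nikolai in UTC: 10:00-16:00 (subtract 5h to convert from UTC+5).
Pita in UTC: 09:30-13:00, 14:00-16:00 (add 1h to convert from UTC-1).
Beatriz ∩ Gabriel: 10:30-12:30, 14:00-16:00.
Beatriz ∩ Gabriel ∩ Priya: 10:30-12:30, 14:00-16:00.
Beatriz ∩ Gabriel ∩ Priya ∩ Oliver: 10:30-12:30, 14:00-16:00.
Beatriz ∩ Gabriel ∩ Priya ∩ Oliver ∩ Nikolai: 10:30-12:30, 14:00-16:00.
Beatriz ∩ Gabriel ∩ Priya ∩ Oliver ∩ Nikolai ∩ Pita: 10:30-12:30, 14:00-16:00.
The last common window of at least 30 minutes is 14:00-16:00; a 30-minute meeting can start as late as 15:30 and still end by 16:00.

15:30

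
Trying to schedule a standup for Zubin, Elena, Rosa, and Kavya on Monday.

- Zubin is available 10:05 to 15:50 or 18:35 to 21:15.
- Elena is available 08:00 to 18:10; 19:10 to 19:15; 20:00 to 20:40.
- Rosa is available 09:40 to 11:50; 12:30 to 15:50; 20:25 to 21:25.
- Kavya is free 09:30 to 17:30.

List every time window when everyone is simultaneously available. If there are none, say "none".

Zubin ∩ Elena: 10:05-15:50, 19:10-19:15, 20:00-20:40.
Zubin ∩ Elena ∩ Rosa: 10:05-11:50, 12:30-15:50, 20:25-20:40.
Zubin ∩ Elena ∩ Rosa ∩ Kavya: 10:05-11:50, 12:30-15:50.
Those are the intersection windows.

10:05-11:50, 12:30-15:50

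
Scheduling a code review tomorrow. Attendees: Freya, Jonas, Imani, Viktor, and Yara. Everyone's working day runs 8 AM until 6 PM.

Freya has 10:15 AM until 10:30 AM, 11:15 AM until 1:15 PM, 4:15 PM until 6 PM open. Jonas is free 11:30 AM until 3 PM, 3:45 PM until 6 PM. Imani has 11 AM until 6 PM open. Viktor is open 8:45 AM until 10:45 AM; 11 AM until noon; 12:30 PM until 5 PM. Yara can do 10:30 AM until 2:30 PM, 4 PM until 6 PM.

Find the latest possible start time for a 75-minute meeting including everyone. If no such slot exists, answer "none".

Freya ∩ Jonas: 11:30-13:15, 16:15-18:00.
Freya ∩ Jonas ∩ Imani: 11:30-13:15, 16:15-18:00.
Freya ∩ Jonas ∩ Imani ∩ Viktor: 11:30-12:00, 12:30-13:15, 16:15-17:00.
Freya ∩ Jonas ∩ Imani ∩ Viktor ∩ Yara: 11:30-12:00, 12:30-13:15, 16:15-17:00.
No common window is at least 75 minutes long.

none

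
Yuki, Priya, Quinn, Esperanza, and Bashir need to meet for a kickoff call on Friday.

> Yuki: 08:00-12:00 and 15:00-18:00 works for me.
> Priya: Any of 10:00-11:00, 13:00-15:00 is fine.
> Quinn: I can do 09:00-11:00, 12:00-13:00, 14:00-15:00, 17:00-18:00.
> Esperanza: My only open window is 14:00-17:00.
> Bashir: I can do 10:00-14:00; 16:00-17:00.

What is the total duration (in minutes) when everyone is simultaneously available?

0

Yuki ∩ Priya: 10:00-11:00.
Yuki ∩ Priya ∩ Quinn: 10:00-11:00.
Yuki ∩ Priya ∩ Quinn ∩ Esperanza: ∅.
Yuki ∩ Priya ∩ Quinn ∩ Esperanza ∩ Bashir: ∅.
There is no time when everyone is free.
There is no common window, so the total is 0 minutes.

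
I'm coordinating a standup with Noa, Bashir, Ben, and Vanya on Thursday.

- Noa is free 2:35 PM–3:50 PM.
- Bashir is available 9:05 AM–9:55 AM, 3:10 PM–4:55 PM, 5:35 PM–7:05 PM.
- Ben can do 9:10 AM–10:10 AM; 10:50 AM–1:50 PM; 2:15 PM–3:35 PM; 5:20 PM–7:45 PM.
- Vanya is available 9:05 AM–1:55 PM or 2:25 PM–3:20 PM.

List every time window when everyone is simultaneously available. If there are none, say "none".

Noa ∩ Bashir: 15:10-15:50.
Noa ∩ Bashir ∩ Ben: 15:10-15:35.
Noa ∩ Bashir ∩ Ben ∩ Vanya: 15:10-15:20.

15:10-15:20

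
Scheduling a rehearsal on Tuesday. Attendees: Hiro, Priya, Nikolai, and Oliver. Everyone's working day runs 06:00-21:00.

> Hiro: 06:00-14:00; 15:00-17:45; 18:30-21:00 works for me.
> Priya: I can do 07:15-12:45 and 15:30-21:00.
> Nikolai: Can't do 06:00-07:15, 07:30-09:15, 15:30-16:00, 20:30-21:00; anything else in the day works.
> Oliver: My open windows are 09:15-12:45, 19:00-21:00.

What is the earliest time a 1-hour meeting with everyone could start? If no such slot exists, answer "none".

Hiro free: 06:00-14:00, 15:00-17:45, 18:30-21:00.
Priya free: 07:15-12:45, 15:30-21:00.
Nikolai free: 07:15-07:30, 09:15-15:30, 16:00-20:30 (invert busy blocks within the working day).
Oliver free: 09:15-12:45, 19:00-21:00.
Hiro ∩ Priya: 07:15-12:45, 15:30-17:45, 18:30-21:00.
Hiro ∩ Priya ∩ Nikolai: 07:15-07:30, 09:15-12:45, 16:00-17:45, 18:30-20:30.
Hiro ∩ Priya ∩ Nikolai ∩ Oliver: 09:15-12:45, 19:00-20:30.
The first common window of at least 60 minutes is 09:15-12:45, so the earliest start is 09:15.

09:15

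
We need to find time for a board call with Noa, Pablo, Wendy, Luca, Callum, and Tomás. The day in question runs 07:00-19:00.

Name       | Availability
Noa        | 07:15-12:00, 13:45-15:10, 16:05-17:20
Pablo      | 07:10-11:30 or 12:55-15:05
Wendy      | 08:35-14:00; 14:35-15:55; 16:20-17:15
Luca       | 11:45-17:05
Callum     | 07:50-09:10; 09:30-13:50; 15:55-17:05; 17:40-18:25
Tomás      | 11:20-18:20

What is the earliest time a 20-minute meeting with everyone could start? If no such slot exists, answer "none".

Noa ∩ Pablo: 07:15-11:30, 13:45-15:05.
Noa ∩ Pablo ∩ Wendy: 08:35-11:30, 13:45-14:00, 14:35-15:05.
Noa ∩ Pablo ∩ Wendy ∩ Luca: 13:45-14:00, 14:35-15:05.
Noa ∩ Pablo ∩ Wendy ∩ Luca ∩ Callum: 13:45-13:50.
Noa ∩ Pablo ∩ Wendy ∩ Luca ∩ Callum ∩ Tomás: 13:45-13:50.
No common window is at least 20 minutes long.

none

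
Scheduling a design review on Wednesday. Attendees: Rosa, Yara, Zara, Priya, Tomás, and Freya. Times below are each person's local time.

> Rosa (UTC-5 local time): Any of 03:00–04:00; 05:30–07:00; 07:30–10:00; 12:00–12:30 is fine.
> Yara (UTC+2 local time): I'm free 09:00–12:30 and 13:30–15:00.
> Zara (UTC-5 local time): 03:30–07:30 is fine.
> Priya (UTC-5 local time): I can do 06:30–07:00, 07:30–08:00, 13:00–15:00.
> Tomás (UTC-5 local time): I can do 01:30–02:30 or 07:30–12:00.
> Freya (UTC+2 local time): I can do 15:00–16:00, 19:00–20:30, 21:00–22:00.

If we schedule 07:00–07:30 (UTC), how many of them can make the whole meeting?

Rosa in UTC: 08:00-09:00, 10:30-12:00, 12:30-15:00, 17:00-17:30 (add 5h to convert from UTC-5).
Yara in UTC: 07:00-10:30, 11:30-13:00 (subtract 2h to convert from UTC+2).
Zara in UTC: 08:30-12:30 (add 5h to convert from UTC-5).
Priya in UTC: 11:30-12:00, 12:30-13:00, 18:00-20:00 (add 5h to convert from UTC-5).
Tomás in UTC: 06:30-07:30, 12:30-17:00 (add 5h to convert from UTC-5).
Freya in UTC: 13:00-14:00, 17:00-18:30, 19:00-20:00 (subtract 2h to convert from UTC+2).
Yara and Tomás can make the full 07:00-07:30 slot — that's 2.

2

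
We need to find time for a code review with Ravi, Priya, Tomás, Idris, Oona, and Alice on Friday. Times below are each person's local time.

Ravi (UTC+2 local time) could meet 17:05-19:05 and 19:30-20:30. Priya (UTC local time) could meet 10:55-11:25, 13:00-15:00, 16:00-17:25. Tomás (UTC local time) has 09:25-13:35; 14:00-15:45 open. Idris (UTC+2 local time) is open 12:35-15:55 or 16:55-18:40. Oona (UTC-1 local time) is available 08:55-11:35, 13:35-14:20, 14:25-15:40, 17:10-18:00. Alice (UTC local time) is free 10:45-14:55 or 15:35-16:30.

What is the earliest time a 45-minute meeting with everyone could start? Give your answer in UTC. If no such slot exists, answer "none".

none

Ravi in UTC: 15:05-17:05, 17:30-18:30 (subtract 2h to convert from UTC+2).
Priya in UTC: 10:55-11:25, 13:00-15:00, 16:00-17:25.
Tomás in UTC: 09:25-13:35, 14:00-15:45.
Idris in UTC: 10:35-13:55, 14:55-16:40 (subtract 2h to convert from UTC+2).
Oona in UTC: 09:55-12:35, 14:35-15:20, 15:25-16:40, 18:10-19:00 (add 1h to convert from UTC-1).
Alice in UTC: 10:45-14:55, 15:35-16:30.
Ravi ∩ Priya: 16:00-17:05.
Ravi ∩ Priya ∩ Tomás: ∅.
Ravi ∩ Priya ∩ Tomás ∩ Idris: ∅.
Ravi ∩ Priya ∩ Tomás ∩ Idris ∩ Oona: ∅.
Ravi ∩ Priya ∩ Tomás ∩ Idris ∩ Oona ∩ Alice: ∅.
There is no time when everyone is free.
No common window is at least 45 minutes long.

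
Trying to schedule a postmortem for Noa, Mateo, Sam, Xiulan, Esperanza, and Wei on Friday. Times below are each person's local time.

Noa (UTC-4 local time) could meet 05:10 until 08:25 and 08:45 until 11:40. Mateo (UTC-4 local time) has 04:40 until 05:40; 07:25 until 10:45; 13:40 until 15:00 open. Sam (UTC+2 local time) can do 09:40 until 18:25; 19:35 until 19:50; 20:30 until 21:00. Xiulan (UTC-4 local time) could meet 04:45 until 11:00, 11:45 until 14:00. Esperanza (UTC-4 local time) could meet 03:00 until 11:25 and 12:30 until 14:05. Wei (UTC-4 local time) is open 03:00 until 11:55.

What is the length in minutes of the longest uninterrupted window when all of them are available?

120

Noa in UTC: 09:10-12:25, 12:45-15:40 (add 4h to convert from UTC-4).
Mateo in UTC: 08:40-09:40, 11:25-14:45, 17:40-19:00 (add 4h to convert from UTC-4).
Sam in UTC: 07:40-16:25, 17:35-17:50, 18:30-19:00 (subtract 2h to convert from UTC+2).
Xiulan in UTC: 08:45-15:00, 15:45-18:00 (add 4h to convert from UTC-4).
Esperanza in UTC: 07:00-15:25, 16:30-18:05 (add 4h to convert from UTC-4).
Wei in UTC: 07:00-15:55 (add 4h to convert from UTC-4).
Noa ∩ Mateo: 09:10-09:40, 11:25-12:25, 12:45-14:45.
Noa ∩ Mateo ∩ Sam: 09:10-09:40, 11:25-12:25, 12:45-14:45.
Noa ∩ Mateo ∩ Sam ∩ Xiulan: 09:10-09:40, 11:25-12:25, 12:45-14:45.
Noa ∩ Mateo ∩ Sam ∩ Xiulan ∩ Esperanza: 09:10-09:40, 11:25-12:25, 12:45-14:45.
Noa ∩ Mateo ∩ Sam ∩ Xiulan ∩ Esperanza ∩ Wei: 09:10-09:40, 11:25-12:25, 12:45-14:45.
The longest is 12:45-14:45 at 120 minutes.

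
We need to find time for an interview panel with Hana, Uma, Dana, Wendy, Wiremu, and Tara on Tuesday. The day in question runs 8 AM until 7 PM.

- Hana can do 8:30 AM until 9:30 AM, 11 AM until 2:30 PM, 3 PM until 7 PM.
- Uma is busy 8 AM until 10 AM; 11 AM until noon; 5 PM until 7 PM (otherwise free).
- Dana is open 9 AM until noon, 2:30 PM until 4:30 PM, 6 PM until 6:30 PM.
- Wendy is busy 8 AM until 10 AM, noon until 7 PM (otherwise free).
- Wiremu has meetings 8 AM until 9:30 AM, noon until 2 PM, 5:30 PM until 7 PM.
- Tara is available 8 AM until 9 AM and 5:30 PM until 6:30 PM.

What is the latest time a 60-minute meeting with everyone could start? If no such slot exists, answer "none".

Hana free: 08:30-09:30, 11:00-14:30, 15:00-19:00.
Uma free: 10:00-11:00, 12:00-17:00 (invert busy blocks within the working day).
Dana free: 09:00-12:00, 14:30-16:30, 18:00-18:30.
Wendy free: 10:00-12:00 (invert busy blocks within the working day).
Wiremu free: 09:30-12:00, 14:00-17:30 (invert busy blocks within the working day).
Tara free: 08:00-09:00, 17:30-18:30.
Hana ∩ Uma: 12:00-14:30, 15:00-17:00.
Hana ∩ Uma ∩ Dana: 15:00-16:30.
Hana ∩ Uma ∩ Dana ∩ Wendy: ∅.
Hana ∩ Uma ∩ Dana ∩ Wendy ∩ Wiremu: ∅.
Hana ∩ Uma ∩ Dana ∩ Wendy ∩ Wiremu ∩ Tara: ∅.
There is no time when everyone is free.
No common window is at least 60 minutes long.

none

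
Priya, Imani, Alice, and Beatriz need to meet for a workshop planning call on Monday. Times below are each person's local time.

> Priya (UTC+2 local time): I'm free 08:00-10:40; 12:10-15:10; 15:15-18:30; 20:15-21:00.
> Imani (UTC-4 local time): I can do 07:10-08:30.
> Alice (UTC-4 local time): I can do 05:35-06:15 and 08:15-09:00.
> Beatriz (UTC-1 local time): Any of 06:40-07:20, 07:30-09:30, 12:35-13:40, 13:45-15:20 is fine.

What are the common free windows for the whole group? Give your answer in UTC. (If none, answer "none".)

none

Priya in UTC: 06:00-08:40, 10:10-13:10, 13:15-16:30, 18:15-19:00 (subtract 2h to convert from UTC+2).
Imani in UTC: 11:10-12:30 (add 4h to convert from UTC-4).
Alice in UTC: 09:35-10:15, 12:15-13:00 (add 4h to convert from UTC-4).
Beatriz in UTC: 07:40-08:20, 08:30-10:30, 13:35-14:40, 14:45-16:20 (add 1h to convert from UTC-1).
Priya ∩ Imani: 11:10-12:30.
Priya ∩ Imani ∩ Alice: 12:15-12:30.
Priya ∩ Imani ∩ Alice ∩ Beatriz: ∅.
There is no time when everyone is free.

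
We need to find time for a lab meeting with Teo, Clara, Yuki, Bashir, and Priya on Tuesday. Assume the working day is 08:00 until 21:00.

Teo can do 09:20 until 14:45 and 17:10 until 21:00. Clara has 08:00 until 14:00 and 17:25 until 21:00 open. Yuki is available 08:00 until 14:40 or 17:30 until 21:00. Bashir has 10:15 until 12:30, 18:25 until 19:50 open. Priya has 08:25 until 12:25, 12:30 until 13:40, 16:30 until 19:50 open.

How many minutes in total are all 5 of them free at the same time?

215

Teo ∩ Clara: 09:20-14:00, 17:25-21:00.
Teo ∩ Clara ∩ Yuki: 09:20-14:00, 17:30-21:00.
Teo ∩ Clara ∩ Yuki ∩ Bashir: 10:15-12:30, 18:25-19:50.
Teo ∩ Clara ∩ Yuki ∩ Bashir ∩ Priya: 10:15-12:25, 18:25-19:50.
Summing the common windows: 130 + 85 = 215 minutes.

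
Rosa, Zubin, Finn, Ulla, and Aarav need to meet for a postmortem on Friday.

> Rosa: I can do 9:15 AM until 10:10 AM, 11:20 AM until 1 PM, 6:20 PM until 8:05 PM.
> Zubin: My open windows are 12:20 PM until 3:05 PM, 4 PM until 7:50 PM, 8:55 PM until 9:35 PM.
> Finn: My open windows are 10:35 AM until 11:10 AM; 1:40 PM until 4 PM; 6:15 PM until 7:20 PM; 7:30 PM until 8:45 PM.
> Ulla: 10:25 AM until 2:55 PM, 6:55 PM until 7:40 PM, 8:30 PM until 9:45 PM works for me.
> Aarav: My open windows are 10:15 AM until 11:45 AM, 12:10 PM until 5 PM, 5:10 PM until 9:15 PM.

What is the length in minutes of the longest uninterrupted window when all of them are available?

25

Rosa ∩ Zubin: 12:20-13:00, 18:20-19:50.
Rosa ∩ Zubin ∩ Finn: 18:20-19:20, 19:30-19:50.
Rosa ∩ Zubin ∩ Finn ∩ Ulla: 18:55-19:20, 19:30-19:40.
Rosa ∩ Zubin ∩ Finn ∩ Ulla ∩ Aarav: 18:55-19:20, 19:30-19:40.
The longest is 18:55-19:20 at 25 minutes.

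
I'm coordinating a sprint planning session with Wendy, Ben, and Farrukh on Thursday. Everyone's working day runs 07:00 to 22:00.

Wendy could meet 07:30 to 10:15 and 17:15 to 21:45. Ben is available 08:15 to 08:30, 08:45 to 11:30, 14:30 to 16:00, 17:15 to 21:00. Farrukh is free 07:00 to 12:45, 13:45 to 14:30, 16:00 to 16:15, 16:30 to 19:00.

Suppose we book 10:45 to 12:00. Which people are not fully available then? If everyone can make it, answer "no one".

Wendy: not fully free for 10:45-12:00. Ben: not fully free for 10:45-12:00. Farrukh: free for 10:45-12:00.

Ben, Wendy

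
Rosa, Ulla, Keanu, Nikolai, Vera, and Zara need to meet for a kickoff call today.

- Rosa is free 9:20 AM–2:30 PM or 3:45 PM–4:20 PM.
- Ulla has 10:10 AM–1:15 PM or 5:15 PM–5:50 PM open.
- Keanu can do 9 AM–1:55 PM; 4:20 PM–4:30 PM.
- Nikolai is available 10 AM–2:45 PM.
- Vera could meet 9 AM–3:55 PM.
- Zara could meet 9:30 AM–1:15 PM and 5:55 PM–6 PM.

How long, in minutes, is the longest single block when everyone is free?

Rosa ∩ Ulla: 10:10-13:15.
Rosa ∩ Ulla ∩ Keanu: 10:10-13:15.
Rosa ∩ Ulla ∩ Keanu ∩ Nikolai: 10:10-13:15.
Rosa ∩ Ulla ∩ Keanu ∩ Nikolai ∩ Vera: 10:10-13:15.
Rosa ∩ Ulla ∩ Keanu ∩ Nikolai ∩ Vera ∩ Zara: 10:10-13:15.
So the common availability across everyone is 10:10-13:15.
The longest is 10:10-13:15 at 185 minutes.

185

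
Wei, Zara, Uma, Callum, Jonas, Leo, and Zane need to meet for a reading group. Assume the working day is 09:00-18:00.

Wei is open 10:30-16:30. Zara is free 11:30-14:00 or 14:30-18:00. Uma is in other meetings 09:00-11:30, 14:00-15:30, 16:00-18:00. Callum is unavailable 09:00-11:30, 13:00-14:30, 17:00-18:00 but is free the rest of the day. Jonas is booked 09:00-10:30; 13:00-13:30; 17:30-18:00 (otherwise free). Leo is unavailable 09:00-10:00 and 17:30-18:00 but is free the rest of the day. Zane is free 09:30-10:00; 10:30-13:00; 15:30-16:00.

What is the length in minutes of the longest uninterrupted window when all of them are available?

Wei free: 10:30-16:30.
Zara free: 11:30-14:00, 14:30-18:00.
Uma free: 11:30-14:00, 15:30-16:00 (invert busy blocks within the working day).
Callum free: 11:30-13:00, 14:30-17:00 (invert busy blocks within the working day).
Jonas free: 10:30-13:00, 13:30-17:30 (invert busy blocks within the working day).
Leo free: 10:00-17:30 (invert busy blocks within the working day).
Zane free: 09:30-10:00, 10:30-13:00, 15:30-16:00.
Wei ∩ Zara: 11:30-14:00, 14:30-16:30.
Wei ∩ Zara ∩ Uma: 11:30-14:00, 15:30-16:00.
Wei ∩ Zara ∩ Uma ∩ Callum: 11:30-13:00, 15:30-16:00.
Wei ∩ Zara ∩ Uma ∩ Callum ∩ Jonas: 11:30-13:00, 15:30-16:00.
Wei ∩ Zara ∩ Uma ∩ Callum ∩ Jonas ∩ Leo: 11:30-13:00, 15:30-16:00.
Wei ∩ Zara ∩ Uma ∩ Callum ∩ Jonas ∩ Leo ∩ Zane: 11:30-13:00, 15:30-16:00.
The longest is 11:30-13:00 at 90 minutes.

90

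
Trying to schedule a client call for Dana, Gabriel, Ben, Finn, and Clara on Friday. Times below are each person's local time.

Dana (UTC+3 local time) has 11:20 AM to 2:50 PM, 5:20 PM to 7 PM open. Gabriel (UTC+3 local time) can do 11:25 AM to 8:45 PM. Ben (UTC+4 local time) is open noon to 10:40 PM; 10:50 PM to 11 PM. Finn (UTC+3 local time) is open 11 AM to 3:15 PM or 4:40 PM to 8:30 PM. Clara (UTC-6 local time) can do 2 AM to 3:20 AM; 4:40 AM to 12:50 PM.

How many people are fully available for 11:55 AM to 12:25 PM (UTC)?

3

Dana in UTC: 08:20-11:50, 14:20-16:00 (subtract 3h to convert from UTC+3).
Gabriel in UTC: 08:25-17:45 (subtract 3h to convert from UTC+3).
Ben in UTC: 08:00-18:40, 18:50-19:00 (subtract 4h to convert from UTC+4).
Finn in UTC: 08:00-12:15, 13:40-17:30 (subtract 3h to convert from UTC+3).
Clara in UTC: 08:00-09:20, 10:40-18:50 (add 6h to convert from UTC-6).
Gabriel, Ben, and Clara can make the full 11:55-12:25 slot — that's 3.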